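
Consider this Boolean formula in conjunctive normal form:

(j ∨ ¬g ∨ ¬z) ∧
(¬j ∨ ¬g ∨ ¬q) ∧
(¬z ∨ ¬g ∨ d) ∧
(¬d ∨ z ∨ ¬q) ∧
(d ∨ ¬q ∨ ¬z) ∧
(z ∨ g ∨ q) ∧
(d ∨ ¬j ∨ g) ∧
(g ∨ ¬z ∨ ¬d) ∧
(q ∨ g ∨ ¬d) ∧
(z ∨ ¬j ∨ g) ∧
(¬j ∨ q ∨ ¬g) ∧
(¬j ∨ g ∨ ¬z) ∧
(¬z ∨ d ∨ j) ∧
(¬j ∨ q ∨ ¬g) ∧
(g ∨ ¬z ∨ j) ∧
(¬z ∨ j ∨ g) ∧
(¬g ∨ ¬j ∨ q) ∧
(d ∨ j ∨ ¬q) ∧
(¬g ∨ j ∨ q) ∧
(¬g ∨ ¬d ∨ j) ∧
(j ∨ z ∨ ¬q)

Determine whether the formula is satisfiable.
No

No, the formula is not satisfiable.

No assignment of truth values to the variables can make all 21 clauses true simultaneously.

The formula is UNSAT (unsatisfiable).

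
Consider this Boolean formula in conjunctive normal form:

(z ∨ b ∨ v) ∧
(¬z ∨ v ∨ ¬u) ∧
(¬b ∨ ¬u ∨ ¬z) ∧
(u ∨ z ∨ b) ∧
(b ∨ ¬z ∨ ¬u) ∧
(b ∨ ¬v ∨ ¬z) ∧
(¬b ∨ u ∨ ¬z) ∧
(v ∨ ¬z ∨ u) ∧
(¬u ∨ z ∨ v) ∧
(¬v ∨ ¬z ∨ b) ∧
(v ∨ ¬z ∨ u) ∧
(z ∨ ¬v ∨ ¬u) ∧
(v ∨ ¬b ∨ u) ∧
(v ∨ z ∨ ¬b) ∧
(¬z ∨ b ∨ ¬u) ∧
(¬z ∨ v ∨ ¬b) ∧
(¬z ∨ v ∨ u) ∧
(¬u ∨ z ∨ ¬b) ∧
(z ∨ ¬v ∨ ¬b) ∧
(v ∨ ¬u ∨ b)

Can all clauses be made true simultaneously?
No

No, the formula is not satisfiable.

No assignment of truth values to the variables can make all 20 clauses true simultaneously.

The formula is UNSAT (unsatisfiable).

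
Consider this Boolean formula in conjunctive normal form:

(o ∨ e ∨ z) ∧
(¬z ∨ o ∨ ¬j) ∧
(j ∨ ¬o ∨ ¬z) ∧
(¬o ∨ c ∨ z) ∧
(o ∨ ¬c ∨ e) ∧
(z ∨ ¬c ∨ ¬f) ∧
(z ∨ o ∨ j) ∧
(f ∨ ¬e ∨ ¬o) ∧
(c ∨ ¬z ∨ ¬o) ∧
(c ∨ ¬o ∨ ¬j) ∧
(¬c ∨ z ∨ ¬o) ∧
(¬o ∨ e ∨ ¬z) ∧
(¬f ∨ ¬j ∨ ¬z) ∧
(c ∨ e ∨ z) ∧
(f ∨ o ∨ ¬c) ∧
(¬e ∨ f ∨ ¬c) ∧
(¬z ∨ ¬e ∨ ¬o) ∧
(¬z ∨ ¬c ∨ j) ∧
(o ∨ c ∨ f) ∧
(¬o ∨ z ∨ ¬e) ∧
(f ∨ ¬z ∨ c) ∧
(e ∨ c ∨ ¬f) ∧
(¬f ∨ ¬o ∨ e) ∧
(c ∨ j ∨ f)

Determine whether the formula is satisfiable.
Yes

Yes, the formula is satisfiable.

One satisfying assignment is: o=False, f=True, c=False, e=True, j=True, z=False

Verification: With this assignment, all 24 clauses evaluate to true.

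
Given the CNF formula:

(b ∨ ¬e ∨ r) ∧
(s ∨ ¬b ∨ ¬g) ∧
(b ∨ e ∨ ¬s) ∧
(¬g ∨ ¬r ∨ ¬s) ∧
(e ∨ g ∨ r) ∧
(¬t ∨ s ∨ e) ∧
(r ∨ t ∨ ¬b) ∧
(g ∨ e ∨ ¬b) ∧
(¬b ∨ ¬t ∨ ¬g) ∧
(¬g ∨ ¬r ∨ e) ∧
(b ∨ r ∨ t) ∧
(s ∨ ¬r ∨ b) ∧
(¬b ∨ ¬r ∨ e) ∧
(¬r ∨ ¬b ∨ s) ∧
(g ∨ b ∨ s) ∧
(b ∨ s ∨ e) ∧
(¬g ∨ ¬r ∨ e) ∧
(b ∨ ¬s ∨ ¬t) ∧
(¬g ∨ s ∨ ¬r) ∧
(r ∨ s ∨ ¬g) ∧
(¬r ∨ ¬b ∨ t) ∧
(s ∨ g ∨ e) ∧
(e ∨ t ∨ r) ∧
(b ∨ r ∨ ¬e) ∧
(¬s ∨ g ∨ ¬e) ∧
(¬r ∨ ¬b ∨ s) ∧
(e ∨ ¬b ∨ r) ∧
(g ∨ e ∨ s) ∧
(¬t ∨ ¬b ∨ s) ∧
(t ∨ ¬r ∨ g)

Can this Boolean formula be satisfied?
No

No, the formula is not satisfiable.

No assignment of truth values to the variables can make all 30 clauses true simultaneously.

The formula is UNSAT (unsatisfiable).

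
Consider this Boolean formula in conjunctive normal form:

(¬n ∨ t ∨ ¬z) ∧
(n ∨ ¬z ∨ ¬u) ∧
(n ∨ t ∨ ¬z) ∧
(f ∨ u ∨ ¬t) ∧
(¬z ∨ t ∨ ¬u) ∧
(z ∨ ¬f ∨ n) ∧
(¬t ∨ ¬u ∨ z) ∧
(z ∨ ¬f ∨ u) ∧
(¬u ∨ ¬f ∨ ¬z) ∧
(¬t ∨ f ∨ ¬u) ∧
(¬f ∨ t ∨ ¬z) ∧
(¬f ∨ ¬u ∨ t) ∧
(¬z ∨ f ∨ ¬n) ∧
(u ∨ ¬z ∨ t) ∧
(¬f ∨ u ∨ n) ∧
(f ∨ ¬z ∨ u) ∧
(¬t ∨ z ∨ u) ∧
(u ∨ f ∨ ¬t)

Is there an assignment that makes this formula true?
Yes

Yes, the formula is satisfiable.

One satisfying assignment is: z=False, n=False, f=False, t=False, u=False

Verification: With this assignment, all 18 clauses evaluate to true.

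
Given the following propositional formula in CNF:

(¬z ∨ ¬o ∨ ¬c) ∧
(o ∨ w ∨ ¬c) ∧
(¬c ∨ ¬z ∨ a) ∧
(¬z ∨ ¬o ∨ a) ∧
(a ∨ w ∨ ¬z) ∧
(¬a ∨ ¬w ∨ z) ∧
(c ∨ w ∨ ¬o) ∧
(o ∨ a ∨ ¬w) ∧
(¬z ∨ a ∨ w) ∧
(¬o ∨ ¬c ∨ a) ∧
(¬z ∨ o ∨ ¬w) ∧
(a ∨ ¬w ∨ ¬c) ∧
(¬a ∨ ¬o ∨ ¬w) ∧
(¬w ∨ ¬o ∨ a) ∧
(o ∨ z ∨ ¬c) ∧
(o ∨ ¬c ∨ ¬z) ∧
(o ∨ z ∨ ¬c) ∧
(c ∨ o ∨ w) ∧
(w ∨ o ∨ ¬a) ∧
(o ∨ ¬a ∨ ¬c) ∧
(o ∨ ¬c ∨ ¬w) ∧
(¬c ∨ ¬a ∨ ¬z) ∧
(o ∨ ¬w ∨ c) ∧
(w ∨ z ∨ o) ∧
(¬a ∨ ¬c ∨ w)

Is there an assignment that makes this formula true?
No

No, the formula is not satisfiable.

No assignment of truth values to the variables can make all 25 clauses true simultaneously.

The formula is UNSAT (unsatisfiable).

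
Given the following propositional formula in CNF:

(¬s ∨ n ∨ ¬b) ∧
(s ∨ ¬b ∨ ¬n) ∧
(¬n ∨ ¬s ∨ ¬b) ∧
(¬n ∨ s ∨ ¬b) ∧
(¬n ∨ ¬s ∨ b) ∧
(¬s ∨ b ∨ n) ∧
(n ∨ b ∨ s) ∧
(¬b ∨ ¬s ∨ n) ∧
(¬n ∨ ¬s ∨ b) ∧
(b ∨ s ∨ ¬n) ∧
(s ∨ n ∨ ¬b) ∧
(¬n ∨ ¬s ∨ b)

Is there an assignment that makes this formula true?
No

No, the formula is not satisfiable.

No assignment of truth values to the variables can make all 12 clauses true simultaneously.

The formula is UNSAT (unsatisfiable).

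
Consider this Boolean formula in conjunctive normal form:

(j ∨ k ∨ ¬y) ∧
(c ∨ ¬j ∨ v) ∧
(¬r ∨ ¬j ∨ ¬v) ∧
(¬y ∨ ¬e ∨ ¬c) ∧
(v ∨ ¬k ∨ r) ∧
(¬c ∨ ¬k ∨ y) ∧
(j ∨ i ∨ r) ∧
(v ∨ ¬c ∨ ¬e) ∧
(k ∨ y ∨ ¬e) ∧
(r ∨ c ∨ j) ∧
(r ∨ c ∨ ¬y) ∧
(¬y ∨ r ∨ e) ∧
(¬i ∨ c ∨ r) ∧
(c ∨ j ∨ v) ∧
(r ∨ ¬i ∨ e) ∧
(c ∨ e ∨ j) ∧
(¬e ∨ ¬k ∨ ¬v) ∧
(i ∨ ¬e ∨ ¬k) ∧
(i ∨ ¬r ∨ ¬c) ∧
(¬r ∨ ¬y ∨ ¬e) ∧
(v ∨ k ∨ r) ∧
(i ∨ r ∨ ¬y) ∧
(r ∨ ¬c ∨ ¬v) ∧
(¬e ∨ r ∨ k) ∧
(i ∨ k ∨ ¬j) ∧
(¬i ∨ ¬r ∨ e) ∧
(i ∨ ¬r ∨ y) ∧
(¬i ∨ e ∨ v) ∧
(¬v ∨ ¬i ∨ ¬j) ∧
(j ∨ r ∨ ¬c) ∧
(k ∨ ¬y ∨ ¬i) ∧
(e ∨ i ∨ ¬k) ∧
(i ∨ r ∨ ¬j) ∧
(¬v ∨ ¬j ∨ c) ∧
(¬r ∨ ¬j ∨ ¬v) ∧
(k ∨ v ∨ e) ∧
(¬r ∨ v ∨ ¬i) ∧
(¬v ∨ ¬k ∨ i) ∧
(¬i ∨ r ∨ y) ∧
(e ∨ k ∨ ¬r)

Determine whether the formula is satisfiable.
No

No, the formula is not satisfiable.

No assignment of truth values to the variables can make all 40 clauses true simultaneously.

The formula is UNSAT (unsatisfiable).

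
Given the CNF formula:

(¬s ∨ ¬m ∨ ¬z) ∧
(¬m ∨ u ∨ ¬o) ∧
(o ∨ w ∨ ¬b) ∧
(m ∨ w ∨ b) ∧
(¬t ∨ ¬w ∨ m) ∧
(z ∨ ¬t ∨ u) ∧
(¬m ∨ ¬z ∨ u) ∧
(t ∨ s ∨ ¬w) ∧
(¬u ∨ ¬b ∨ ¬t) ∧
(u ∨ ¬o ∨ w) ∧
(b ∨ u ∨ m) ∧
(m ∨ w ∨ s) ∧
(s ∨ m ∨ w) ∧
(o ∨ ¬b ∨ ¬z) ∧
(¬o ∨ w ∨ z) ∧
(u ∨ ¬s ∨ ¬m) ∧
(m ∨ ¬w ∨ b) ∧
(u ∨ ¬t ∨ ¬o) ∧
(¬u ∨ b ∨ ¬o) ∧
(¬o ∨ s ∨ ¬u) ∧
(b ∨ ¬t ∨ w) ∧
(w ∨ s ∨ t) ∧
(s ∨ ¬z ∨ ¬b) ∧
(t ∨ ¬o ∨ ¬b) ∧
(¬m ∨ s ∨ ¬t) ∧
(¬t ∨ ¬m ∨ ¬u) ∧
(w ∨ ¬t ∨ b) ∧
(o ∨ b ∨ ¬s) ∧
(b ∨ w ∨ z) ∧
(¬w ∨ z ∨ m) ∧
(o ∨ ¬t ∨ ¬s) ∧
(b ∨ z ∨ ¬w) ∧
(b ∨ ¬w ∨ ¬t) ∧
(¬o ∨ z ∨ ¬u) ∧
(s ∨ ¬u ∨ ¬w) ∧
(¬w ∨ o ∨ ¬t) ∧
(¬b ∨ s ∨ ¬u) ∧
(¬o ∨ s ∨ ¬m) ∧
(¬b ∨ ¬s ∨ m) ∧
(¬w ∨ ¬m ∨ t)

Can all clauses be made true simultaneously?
No

No, the formula is not satisfiable.

No assignment of truth values to the variables can make all 40 clauses true simultaneously.

The formula is UNSAT (unsatisfiable).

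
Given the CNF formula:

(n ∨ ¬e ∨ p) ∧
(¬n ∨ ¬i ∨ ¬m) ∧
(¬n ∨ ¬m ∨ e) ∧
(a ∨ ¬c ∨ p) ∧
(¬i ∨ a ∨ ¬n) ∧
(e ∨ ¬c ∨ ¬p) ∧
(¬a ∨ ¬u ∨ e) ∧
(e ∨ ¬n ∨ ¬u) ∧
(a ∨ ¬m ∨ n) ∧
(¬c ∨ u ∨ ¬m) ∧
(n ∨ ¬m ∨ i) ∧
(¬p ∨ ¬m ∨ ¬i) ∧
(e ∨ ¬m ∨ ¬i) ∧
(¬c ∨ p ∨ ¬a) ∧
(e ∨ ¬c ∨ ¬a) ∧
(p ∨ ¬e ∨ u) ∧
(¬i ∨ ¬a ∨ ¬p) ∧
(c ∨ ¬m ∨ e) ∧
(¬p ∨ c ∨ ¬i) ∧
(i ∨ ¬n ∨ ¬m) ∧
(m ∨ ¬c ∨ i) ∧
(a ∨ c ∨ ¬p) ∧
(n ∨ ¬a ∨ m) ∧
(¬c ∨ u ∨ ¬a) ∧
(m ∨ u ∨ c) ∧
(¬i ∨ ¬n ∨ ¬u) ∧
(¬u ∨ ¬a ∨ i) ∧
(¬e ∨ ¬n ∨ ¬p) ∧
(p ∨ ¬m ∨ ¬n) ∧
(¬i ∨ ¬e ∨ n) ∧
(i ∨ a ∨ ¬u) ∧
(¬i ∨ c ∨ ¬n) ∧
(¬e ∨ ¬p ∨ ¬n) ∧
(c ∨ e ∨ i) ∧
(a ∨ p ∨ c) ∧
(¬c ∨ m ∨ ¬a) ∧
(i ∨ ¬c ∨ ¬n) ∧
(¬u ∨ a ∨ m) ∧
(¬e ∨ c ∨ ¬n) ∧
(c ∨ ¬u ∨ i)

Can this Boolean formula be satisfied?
No

No, the formula is not satisfiable.

No assignment of truth values to the variables can make all 40 clauses true simultaneously.

The formula is UNSAT (unsatisfiable).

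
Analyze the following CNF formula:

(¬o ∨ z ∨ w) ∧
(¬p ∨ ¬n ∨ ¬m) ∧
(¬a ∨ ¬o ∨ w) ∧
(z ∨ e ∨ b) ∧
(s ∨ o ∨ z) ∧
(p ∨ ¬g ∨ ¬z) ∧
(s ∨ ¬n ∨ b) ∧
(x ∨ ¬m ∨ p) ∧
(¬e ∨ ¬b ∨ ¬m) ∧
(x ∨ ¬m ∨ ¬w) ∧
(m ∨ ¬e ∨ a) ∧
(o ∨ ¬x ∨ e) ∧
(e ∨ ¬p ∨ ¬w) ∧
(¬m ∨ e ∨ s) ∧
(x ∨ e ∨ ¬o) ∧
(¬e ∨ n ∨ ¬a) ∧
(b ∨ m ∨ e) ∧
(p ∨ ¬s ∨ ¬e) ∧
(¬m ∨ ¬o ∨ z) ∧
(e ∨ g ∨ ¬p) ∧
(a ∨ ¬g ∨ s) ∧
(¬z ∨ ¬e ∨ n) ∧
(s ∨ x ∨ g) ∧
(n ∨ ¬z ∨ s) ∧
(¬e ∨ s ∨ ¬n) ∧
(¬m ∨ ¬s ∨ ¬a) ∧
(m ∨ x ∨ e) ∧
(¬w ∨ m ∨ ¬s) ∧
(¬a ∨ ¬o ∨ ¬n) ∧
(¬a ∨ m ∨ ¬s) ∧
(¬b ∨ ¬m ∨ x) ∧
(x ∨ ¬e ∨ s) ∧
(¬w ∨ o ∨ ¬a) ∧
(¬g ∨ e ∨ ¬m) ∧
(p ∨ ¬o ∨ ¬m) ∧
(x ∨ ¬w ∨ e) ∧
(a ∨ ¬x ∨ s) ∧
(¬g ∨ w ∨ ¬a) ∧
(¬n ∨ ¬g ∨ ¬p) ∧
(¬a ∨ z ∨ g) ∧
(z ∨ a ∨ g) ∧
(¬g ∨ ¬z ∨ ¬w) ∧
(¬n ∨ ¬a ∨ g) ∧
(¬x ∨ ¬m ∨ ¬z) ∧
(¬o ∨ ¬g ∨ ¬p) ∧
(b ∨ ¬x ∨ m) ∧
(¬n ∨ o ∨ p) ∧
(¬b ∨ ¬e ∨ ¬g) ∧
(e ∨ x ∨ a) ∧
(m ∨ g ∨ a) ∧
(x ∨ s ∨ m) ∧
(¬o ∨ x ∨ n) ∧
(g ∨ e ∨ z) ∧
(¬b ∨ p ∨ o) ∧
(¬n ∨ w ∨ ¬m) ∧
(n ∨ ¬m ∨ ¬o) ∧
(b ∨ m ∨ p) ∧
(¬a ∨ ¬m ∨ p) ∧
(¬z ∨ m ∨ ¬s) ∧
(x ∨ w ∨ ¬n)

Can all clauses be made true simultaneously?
Yes

Yes, the formula is satisfiable.

One satisfying assignment is: b=True, a=True, m=False, z=False, o=True, p=False, s=False, g=True, e=False, n=False, w=True, x=True

Verification: With this assignment, all 60 clauses evaluate to true.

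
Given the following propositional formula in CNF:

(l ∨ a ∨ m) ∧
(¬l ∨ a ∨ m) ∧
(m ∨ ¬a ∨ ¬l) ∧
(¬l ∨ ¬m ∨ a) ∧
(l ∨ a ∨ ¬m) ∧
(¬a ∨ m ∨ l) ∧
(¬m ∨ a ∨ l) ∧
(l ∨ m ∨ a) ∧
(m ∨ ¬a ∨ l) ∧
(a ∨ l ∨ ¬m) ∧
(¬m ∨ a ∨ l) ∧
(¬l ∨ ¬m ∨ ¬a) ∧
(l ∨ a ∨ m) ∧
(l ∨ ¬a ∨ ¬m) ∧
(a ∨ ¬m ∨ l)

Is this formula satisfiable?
No

No, the formula is not satisfiable.

No assignment of truth values to the variables can make all 15 clauses true simultaneously.

The formula is UNSAT (unsatisfiable).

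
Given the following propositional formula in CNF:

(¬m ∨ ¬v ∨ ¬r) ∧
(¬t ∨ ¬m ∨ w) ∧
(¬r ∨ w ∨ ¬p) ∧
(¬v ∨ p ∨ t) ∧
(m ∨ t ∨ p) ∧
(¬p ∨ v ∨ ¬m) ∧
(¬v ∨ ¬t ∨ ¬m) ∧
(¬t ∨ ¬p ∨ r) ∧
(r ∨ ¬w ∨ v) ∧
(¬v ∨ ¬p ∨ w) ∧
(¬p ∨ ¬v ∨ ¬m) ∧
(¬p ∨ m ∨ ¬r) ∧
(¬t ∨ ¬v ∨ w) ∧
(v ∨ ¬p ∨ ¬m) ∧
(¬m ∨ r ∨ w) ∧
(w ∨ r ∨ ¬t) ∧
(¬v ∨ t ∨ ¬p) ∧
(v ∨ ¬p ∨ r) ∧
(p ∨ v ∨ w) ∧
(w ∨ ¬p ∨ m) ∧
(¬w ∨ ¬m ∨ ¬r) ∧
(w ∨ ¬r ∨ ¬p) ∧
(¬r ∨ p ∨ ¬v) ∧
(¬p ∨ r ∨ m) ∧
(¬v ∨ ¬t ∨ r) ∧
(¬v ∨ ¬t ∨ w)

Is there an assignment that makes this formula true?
Yes

Yes, the formula is satisfiable.

One satisfying assignment is: v=False, m=False, t=True, p=False, w=True, r=True

Verification: With this assignment, all 26 clauses evaluate to true.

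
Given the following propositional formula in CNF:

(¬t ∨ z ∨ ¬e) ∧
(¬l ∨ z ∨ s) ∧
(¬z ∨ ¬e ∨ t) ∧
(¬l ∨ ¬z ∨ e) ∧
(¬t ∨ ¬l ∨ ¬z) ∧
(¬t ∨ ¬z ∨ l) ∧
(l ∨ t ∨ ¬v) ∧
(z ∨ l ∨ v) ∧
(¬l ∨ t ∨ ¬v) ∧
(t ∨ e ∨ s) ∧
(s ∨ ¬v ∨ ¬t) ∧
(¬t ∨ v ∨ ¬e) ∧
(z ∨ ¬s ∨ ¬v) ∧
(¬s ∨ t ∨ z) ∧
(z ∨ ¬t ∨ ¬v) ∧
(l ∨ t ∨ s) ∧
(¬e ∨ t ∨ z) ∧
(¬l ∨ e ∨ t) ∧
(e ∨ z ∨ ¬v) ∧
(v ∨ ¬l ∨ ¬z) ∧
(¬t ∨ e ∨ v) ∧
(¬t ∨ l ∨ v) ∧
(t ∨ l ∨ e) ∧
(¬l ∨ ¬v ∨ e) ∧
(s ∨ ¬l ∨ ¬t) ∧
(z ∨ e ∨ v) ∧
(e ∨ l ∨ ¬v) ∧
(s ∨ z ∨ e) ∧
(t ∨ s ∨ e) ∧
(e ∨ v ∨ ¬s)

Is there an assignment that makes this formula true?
No

No, the formula is not satisfiable.

No assignment of truth values to the variables can make all 30 clauses true simultaneously.

The formula is UNSAT (unsatisfiable).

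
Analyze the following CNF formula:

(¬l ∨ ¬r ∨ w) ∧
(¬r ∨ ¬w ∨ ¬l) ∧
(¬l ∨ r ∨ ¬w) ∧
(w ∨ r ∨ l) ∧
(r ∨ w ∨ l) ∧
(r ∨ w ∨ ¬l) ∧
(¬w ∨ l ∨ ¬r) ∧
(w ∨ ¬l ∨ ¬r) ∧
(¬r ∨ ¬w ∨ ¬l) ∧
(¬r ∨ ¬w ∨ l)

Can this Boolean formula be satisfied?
Yes

Yes, the formula is satisfiable.

One satisfying assignment is: l=False, w=False, r=True

Verification: With this assignment, all 10 clauses evaluate to true.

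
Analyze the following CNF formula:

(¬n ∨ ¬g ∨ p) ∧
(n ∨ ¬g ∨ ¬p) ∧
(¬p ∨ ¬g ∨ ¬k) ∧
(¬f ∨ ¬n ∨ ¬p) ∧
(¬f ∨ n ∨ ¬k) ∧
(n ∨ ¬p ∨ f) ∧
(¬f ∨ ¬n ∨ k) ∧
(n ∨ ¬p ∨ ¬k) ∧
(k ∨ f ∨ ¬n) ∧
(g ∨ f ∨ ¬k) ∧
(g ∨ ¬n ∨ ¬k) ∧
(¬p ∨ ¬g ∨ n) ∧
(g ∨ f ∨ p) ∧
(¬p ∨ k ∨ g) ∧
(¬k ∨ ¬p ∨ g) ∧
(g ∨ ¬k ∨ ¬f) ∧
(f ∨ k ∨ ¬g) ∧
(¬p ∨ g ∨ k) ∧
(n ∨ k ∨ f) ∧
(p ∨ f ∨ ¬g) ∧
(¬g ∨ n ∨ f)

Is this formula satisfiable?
Yes

Yes, the formula is satisfiable.

One satisfying assignment is: g=False, n=False, k=False, p=False, f=True

Verification: With this assignment, all 21 clauses evaluate to true.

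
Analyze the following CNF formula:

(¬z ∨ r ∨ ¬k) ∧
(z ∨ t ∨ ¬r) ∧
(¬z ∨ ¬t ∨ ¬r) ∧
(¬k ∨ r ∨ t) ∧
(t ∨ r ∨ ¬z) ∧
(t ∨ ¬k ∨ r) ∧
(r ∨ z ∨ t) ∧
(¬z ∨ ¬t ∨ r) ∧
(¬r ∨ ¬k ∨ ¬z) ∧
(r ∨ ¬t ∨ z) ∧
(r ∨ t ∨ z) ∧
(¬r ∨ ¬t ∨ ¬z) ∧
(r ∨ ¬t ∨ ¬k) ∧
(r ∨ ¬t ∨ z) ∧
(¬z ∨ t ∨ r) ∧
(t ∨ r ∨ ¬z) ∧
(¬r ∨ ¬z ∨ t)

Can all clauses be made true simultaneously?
Yes

Yes, the formula is satisfiable.

One satisfying assignment is: r=True, z=False, t=True, k=False

Verification: With this assignment, all 17 clauses evaluate to true.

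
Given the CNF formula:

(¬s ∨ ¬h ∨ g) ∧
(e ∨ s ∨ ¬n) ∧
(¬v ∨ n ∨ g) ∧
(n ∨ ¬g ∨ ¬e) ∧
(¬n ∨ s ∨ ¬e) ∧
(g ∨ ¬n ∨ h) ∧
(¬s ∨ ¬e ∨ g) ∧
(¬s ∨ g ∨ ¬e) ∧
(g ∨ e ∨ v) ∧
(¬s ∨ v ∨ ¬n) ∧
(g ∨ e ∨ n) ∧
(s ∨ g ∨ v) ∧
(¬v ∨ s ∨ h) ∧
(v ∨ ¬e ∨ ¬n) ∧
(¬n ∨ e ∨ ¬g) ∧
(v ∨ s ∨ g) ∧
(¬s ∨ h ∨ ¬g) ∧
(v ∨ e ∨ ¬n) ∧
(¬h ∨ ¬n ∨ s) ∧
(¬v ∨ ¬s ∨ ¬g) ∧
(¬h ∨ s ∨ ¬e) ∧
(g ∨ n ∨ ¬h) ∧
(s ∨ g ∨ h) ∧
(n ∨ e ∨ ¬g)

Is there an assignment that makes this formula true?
No

No, the formula is not satisfiable.

No assignment of truth values to the variables can make all 24 clauses true simultaneously.

The formula is UNSAT (unsatisfiable).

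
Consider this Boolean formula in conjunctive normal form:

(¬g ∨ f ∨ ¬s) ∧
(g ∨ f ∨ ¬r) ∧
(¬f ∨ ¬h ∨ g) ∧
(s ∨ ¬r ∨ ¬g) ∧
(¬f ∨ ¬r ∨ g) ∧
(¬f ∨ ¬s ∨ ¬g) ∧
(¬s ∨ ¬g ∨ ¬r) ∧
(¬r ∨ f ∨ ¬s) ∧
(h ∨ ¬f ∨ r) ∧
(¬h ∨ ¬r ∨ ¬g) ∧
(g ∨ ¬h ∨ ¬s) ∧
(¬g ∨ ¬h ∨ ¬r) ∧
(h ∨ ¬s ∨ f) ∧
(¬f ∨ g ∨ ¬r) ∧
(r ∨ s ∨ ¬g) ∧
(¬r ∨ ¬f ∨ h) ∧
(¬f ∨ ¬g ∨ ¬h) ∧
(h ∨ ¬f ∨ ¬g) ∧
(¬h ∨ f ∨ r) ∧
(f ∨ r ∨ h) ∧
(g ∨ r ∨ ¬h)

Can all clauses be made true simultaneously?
No

No, the formula is not satisfiable.

No assignment of truth values to the variables can make all 21 clauses true simultaneously.

The formula is UNSAT (unsatisfiable).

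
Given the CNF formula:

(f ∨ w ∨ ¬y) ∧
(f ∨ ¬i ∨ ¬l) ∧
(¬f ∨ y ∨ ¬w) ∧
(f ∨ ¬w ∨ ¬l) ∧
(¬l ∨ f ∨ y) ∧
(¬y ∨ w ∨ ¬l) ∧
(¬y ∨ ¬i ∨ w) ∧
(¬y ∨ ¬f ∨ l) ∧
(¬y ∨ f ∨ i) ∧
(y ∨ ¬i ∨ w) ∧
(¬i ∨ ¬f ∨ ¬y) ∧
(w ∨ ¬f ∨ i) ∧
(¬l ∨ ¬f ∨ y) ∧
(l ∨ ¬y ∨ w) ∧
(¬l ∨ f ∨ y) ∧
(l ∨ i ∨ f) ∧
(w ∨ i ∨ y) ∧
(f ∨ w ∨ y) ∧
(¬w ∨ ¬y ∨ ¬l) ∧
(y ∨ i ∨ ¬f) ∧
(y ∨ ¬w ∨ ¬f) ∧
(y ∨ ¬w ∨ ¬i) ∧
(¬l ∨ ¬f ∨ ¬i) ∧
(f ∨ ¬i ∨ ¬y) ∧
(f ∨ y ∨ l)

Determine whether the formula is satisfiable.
No

No, the formula is not satisfiable.

No assignment of truth values to the variables can make all 25 clauses true simultaneously.

The formula is UNSAT (unsatisfiable).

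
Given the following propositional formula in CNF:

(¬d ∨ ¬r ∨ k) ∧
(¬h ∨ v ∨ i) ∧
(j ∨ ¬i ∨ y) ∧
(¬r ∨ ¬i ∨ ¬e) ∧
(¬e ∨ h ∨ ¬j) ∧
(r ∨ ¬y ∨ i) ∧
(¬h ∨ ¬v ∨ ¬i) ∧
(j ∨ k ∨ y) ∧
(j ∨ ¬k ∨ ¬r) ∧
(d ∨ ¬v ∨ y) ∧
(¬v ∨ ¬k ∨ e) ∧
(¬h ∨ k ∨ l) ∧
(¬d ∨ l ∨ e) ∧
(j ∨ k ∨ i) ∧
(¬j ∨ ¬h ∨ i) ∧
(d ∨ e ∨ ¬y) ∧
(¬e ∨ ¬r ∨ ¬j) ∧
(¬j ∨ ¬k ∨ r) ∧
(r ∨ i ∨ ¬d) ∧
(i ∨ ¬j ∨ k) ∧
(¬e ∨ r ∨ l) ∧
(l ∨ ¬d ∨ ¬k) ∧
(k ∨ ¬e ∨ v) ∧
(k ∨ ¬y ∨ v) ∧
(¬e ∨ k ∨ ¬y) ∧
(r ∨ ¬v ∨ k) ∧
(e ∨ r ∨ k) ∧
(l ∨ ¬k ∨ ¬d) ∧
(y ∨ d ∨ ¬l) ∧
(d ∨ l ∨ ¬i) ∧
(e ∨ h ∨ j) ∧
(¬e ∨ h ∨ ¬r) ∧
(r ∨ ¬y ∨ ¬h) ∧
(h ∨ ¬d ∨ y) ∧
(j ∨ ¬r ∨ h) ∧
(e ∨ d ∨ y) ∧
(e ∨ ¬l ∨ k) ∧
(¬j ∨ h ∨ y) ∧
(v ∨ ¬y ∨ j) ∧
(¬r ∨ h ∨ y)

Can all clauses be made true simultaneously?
Yes

Yes, the formula is satisfiable.

One satisfying assignment is: k=True, r=True, j=True, d=True, l=True, i=True, h=True, e=False, v=False, y=False

Verification: With this assignment, all 40 clauses evaluate to true.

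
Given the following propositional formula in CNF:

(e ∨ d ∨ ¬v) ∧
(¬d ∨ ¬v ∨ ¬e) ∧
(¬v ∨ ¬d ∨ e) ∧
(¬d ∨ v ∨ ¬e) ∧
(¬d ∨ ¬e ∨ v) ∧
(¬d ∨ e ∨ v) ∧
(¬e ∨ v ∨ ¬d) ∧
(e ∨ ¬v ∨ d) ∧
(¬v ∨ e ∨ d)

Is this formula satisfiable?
Yes

Yes, the formula is satisfiable.

One satisfying assignment is: v=False, e=False, d=False

Verification: With this assignment, all 9 clauses evaluate to true.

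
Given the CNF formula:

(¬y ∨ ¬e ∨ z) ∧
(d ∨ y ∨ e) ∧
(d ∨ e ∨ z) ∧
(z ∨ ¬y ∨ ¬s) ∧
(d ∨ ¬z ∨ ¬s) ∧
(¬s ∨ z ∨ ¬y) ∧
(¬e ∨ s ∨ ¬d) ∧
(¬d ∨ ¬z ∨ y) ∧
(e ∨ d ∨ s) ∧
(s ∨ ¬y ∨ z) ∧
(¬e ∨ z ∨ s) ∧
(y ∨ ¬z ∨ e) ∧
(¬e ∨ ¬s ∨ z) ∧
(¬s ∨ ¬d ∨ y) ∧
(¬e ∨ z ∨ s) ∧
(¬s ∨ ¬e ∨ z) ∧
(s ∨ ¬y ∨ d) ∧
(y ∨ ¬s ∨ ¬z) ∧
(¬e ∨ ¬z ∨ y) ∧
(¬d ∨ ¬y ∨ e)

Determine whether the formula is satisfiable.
Yes

Yes, the formula is satisfiable.

One satisfying assignment is: d=True, e=False, y=False, z=False, s=False

Verification: With this assignment, all 20 clauses evaluate to true.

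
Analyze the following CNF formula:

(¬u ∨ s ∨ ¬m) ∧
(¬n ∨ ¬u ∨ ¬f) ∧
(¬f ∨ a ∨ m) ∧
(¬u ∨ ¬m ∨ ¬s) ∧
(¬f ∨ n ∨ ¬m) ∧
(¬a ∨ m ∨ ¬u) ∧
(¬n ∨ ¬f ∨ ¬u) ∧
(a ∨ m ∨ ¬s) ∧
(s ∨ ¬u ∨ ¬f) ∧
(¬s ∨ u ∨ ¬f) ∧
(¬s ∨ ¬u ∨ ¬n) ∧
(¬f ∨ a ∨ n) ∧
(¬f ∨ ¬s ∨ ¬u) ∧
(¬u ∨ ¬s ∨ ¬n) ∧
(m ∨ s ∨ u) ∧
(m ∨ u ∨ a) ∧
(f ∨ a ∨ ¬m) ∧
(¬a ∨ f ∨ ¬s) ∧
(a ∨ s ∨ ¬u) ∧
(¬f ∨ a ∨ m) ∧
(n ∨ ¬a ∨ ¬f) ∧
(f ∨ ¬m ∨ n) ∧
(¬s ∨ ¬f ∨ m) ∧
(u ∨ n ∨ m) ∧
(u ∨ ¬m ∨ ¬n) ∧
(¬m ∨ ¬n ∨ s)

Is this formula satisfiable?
No

No, the formula is not satisfiable.

No assignment of truth values to the variables can make all 26 clauses true simultaneously.

The formula is UNSAT (unsatisfiable).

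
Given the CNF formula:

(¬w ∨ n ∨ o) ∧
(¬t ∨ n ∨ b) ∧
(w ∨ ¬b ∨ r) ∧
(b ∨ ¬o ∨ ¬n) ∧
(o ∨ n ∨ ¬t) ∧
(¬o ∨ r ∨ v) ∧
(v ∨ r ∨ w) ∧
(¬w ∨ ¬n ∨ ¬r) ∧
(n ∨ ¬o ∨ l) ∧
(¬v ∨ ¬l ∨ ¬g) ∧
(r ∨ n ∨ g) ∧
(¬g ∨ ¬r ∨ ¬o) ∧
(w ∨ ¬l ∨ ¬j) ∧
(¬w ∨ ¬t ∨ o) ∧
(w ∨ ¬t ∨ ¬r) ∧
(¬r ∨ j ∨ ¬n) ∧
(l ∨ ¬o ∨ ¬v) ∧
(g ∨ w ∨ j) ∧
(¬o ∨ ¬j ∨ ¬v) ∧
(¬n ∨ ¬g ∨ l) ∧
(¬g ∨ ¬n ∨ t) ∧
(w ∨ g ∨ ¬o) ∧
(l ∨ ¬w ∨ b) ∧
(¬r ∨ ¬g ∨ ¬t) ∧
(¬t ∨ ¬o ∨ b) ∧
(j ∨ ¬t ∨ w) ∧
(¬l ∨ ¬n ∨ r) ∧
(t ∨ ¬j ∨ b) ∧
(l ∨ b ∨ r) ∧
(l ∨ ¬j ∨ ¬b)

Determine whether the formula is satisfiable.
Yes

Yes, the formula is satisfiable.

One satisfying assignment is: t=False, w=True, g=False, l=False, o=False, r=False, n=True, b=True, v=False, j=False

Verification: With this assignment, all 30 clauses evaluate to true.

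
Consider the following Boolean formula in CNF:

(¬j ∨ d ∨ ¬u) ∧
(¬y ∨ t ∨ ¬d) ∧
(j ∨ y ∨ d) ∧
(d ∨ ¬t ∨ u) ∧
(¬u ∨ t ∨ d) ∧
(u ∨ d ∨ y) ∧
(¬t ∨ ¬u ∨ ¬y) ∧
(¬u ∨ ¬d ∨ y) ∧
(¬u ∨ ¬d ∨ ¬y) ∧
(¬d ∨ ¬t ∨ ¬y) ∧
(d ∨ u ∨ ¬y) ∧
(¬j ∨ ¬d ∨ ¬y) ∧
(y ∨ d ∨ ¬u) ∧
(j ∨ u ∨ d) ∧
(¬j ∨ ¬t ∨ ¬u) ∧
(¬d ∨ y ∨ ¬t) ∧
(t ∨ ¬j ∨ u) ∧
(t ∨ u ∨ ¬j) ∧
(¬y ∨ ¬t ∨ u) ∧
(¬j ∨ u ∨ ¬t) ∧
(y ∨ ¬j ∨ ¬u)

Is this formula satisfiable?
Yes

Yes, the formula is satisfiable.

One satisfying assignment is: u=False, d=True, y=False, j=False, t=False

Verification: With this assignment, all 21 clauses evaluate to true.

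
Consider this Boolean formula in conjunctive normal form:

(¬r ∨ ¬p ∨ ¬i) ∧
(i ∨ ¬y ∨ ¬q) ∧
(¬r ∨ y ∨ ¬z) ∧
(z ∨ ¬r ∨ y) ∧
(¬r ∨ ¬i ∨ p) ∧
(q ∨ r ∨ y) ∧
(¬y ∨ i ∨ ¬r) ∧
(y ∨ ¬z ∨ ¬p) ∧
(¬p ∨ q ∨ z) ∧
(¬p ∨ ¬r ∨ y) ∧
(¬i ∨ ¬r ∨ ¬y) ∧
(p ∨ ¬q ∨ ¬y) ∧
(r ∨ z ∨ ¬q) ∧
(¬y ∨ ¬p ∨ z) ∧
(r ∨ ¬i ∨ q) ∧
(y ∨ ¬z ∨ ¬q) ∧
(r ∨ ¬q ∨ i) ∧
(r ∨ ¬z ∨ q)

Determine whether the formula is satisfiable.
Yes

Yes, the formula is satisfiable.

One satisfying assignment is: p=False, i=False, r=False, z=False, y=True, q=False

Verification: With this assignment, all 18 clauses evaluate to true.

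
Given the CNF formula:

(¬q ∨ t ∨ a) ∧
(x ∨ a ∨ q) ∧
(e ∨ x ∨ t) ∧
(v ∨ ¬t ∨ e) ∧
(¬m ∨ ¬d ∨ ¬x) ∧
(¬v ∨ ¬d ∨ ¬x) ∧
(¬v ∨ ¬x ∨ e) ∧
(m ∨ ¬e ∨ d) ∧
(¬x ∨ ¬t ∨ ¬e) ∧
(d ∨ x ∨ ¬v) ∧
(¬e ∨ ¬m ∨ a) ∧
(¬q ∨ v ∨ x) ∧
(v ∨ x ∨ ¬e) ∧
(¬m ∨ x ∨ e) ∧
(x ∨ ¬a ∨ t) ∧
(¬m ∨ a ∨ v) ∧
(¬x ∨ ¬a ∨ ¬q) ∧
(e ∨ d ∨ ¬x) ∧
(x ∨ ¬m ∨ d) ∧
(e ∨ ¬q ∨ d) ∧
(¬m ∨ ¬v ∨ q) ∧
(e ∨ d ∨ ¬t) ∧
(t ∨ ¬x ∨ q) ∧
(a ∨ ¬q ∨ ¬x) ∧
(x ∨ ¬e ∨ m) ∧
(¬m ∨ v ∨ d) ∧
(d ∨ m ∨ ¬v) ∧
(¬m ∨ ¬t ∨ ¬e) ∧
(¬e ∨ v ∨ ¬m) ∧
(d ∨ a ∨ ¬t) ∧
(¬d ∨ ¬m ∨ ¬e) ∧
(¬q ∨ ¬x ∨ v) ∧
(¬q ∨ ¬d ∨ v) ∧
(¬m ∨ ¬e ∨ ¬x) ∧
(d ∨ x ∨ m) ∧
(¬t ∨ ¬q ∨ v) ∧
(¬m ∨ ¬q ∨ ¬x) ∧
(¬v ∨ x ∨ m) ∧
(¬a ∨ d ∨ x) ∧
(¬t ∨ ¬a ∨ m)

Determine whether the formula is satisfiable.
No

No, the formula is not satisfiable.

No assignment of truth values to the variables can make all 40 clauses true simultaneously.

The formula is UNSAT (unsatisfiable).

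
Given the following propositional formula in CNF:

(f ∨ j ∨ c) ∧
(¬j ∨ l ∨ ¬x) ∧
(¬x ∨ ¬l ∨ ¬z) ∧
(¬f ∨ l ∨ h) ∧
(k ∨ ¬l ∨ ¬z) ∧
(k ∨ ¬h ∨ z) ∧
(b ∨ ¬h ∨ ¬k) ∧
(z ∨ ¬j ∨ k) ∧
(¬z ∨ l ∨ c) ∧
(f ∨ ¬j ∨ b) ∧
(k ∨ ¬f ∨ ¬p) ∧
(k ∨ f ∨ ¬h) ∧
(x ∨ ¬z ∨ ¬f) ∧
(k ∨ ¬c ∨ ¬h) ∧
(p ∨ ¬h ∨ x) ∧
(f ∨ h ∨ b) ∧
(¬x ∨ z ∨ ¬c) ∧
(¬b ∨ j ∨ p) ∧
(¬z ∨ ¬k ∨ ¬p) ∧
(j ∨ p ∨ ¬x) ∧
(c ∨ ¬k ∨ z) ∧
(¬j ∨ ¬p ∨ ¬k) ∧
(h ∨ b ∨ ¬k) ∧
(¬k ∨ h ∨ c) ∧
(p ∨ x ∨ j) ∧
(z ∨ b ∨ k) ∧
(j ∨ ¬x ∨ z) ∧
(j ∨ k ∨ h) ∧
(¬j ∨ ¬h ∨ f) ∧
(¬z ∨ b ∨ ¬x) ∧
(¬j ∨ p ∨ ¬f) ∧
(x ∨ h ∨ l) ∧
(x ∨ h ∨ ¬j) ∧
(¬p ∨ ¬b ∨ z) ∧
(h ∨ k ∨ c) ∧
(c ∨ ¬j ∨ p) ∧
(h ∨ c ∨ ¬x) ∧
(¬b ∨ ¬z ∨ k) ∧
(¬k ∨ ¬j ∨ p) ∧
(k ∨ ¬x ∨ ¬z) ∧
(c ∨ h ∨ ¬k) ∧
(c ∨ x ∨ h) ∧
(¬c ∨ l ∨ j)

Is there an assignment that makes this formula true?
No

No, the formula is not satisfiable.

No assignment of truth values to the variables can make all 43 clauses true simultaneously.

The formula is UNSAT (unsatisfiable).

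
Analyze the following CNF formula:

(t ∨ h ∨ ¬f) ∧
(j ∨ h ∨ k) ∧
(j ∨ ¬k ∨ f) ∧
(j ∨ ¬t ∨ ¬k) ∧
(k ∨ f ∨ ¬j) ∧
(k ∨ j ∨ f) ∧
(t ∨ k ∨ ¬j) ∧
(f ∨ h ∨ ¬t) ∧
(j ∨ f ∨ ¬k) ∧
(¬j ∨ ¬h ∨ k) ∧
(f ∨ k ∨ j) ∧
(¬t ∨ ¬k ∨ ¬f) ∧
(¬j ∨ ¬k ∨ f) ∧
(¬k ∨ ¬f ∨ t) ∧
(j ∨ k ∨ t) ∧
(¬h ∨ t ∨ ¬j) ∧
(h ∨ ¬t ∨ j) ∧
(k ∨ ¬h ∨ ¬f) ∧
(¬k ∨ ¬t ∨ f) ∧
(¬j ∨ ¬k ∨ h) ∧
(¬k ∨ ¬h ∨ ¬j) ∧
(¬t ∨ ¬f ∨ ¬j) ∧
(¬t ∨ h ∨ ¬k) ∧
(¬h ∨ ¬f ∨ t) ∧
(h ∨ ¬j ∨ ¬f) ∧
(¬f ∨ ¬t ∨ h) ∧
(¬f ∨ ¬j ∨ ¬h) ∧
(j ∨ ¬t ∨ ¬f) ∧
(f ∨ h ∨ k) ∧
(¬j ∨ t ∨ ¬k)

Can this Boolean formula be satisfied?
No

No, the formula is not satisfiable.

No assignment of truth values to the variables can make all 30 clauses true simultaneously.

The formula is UNSAT (unsatisfiable).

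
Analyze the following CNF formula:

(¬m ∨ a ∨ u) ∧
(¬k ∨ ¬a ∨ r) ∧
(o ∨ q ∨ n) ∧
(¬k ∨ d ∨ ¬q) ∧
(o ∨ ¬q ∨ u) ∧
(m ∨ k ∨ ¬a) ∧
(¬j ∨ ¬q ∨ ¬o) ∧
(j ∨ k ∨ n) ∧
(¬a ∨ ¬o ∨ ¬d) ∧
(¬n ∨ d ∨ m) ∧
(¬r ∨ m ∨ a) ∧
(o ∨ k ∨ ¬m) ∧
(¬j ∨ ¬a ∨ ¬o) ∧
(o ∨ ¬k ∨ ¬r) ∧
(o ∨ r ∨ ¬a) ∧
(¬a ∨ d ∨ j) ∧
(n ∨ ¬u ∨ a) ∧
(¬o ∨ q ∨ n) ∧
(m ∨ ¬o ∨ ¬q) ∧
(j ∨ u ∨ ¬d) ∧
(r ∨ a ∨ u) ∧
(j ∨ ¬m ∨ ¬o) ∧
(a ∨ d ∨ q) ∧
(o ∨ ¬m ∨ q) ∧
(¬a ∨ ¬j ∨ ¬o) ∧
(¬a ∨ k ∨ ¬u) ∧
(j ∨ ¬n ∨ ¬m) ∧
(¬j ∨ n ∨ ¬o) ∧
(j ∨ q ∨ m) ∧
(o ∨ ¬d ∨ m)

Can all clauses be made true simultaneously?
Yes

Yes, the formula is satisfiable.

One satisfying assignment is: k=False, d=True, j=True, n=True, q=False, a=False, m=False, o=True, u=True, r=False

Verification: With this assignment, all 30 clauses evaluate to true.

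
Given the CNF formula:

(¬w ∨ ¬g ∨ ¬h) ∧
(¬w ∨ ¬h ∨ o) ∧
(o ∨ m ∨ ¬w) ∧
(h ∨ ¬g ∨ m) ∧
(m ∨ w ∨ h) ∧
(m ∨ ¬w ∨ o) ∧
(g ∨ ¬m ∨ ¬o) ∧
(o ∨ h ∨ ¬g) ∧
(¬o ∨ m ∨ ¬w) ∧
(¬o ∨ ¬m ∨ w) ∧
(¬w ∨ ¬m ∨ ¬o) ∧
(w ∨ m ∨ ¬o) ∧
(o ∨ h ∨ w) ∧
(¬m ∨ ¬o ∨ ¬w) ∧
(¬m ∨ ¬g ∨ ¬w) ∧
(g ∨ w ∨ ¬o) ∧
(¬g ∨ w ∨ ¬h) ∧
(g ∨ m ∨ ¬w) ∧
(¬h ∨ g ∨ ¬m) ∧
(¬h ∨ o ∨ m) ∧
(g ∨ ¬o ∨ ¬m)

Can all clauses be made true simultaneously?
Yes

Yes, the formula is satisfiable.

One satisfying assignment is: m=True, o=False, g=False, w=True, h=False

Verification: With this assignment, all 21 clauses evaluate to true.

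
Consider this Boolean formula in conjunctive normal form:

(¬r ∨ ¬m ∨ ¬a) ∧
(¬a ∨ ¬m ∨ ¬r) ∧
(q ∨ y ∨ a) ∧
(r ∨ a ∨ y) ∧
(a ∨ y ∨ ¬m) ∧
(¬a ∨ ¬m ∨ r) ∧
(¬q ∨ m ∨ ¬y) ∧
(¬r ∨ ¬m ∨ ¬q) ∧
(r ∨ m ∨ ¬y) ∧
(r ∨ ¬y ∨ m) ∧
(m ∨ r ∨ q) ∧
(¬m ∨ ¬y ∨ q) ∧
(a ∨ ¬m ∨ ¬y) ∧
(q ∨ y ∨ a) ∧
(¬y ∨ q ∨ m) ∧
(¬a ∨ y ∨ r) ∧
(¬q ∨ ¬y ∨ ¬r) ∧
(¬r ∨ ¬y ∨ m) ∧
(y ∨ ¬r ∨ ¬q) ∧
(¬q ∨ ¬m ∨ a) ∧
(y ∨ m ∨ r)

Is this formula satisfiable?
Yes

Yes, the formula is satisfiable.

One satisfying assignment is: m=False, y=False, q=False, r=True, a=True

Verification: With this assignment, all 21 clauses evaluate to true.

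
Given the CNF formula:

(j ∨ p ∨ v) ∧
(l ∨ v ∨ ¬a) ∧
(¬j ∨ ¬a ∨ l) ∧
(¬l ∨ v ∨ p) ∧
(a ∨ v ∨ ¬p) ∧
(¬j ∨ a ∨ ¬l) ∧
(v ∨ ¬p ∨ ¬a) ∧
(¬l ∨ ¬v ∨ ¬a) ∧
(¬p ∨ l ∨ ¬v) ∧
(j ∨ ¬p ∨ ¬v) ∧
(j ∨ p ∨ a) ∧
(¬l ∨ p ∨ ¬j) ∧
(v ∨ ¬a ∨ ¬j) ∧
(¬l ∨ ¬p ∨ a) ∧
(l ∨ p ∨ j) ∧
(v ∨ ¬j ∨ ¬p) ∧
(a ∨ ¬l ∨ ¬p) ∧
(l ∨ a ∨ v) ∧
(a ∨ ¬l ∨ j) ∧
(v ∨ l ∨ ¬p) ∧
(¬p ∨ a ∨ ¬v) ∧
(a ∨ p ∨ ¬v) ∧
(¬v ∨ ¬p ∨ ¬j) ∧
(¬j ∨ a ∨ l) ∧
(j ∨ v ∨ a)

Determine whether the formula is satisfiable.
No

No, the formula is not satisfiable.

No assignment of truth values to the variables can make all 25 clauses true simultaneously.

The formula is UNSAT (unsatisfiable).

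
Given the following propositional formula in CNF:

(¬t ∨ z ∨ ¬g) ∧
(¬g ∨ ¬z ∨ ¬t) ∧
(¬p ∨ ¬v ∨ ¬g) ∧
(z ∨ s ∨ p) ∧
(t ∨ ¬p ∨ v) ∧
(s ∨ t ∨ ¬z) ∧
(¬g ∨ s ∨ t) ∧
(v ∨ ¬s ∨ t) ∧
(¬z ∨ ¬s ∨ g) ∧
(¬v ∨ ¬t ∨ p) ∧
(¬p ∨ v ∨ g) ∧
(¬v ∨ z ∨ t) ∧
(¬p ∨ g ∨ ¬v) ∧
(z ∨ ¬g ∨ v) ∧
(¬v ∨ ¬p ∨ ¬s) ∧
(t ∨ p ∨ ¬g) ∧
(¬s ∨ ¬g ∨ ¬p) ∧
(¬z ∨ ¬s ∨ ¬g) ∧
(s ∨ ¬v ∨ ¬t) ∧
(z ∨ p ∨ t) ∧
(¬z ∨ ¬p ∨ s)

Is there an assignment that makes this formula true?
Yes

Yes, the formula is satisfiable.

One satisfying assignment is: v=False, g=False, s=False, t=True, p=False, z=True

Verification: With this assignment, all 21 clauses evaluate to true.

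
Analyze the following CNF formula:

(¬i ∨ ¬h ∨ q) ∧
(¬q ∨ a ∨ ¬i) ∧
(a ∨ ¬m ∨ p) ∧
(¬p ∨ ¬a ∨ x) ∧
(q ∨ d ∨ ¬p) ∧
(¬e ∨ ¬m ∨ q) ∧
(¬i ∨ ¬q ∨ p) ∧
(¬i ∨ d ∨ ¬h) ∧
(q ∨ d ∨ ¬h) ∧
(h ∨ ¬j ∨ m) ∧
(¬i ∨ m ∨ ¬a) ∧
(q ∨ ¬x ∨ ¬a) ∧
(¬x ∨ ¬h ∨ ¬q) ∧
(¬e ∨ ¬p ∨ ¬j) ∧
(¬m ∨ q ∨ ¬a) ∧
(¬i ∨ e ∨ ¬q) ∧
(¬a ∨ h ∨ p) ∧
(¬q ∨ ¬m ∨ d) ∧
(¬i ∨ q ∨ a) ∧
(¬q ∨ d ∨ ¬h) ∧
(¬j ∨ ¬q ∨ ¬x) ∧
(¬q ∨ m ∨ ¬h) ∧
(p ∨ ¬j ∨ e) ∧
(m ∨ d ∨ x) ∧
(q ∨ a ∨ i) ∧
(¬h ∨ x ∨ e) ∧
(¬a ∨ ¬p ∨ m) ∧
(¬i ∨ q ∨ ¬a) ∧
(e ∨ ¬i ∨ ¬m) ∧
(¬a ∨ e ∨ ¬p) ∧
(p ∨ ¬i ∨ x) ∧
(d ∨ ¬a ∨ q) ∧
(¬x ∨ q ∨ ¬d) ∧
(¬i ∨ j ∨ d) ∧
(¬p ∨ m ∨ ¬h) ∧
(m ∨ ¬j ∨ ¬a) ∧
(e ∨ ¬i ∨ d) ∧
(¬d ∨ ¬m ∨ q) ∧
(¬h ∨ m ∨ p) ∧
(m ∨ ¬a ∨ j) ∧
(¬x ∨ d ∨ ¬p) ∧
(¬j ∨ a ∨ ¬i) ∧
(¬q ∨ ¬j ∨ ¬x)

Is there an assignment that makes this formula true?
Yes

Yes, the formula is satisfiable.

One satisfying assignment is: a=False, h=False, x=True, j=False, q=True, m=False, i=False, p=False, d=False, e=False

Verification: With this assignment, all 43 clauses evaluate to true.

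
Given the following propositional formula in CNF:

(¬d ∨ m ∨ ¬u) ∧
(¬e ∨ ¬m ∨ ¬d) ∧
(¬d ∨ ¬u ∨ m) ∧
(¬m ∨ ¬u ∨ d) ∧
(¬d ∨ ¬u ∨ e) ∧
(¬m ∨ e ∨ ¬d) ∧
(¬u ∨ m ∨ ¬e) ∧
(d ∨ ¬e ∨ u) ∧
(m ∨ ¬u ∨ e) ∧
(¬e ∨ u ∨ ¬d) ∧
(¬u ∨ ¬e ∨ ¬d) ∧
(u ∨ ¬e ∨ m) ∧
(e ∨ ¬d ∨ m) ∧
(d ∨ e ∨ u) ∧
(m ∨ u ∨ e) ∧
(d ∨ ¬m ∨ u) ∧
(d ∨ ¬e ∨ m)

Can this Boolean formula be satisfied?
No

No, the formula is not satisfiable.

No assignment of truth values to the variables can make all 17 clauses true simultaneously.

The formula is UNSAT (unsatisfiable).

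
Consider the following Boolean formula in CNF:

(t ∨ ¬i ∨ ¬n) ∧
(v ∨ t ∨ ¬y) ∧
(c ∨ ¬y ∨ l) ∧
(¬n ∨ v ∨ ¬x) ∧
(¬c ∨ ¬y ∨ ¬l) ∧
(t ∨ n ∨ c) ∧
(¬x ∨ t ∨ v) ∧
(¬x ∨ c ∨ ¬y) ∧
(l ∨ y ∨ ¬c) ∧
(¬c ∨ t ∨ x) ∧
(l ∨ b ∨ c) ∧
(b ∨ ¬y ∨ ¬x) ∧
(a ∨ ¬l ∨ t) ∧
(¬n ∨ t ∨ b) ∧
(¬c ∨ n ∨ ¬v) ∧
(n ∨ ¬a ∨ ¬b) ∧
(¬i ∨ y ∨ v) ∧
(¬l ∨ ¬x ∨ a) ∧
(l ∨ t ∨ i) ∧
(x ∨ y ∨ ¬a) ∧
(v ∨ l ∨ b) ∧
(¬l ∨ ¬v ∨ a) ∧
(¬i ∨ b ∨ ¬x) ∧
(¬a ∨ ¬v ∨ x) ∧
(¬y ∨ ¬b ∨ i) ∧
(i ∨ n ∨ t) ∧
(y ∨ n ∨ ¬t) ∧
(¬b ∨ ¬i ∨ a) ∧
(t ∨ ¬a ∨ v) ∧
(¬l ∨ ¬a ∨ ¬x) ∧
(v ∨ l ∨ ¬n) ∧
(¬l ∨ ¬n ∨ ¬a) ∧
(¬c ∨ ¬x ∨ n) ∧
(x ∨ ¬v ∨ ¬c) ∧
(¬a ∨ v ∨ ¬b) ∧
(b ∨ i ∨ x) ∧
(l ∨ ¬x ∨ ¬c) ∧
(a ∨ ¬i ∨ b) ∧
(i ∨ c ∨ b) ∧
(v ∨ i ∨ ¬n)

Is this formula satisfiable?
Yes

Yes, the formula is satisfiable.

One satisfying assignment is: y=False, c=False, t=True, n=True, a=False, v=True, x=False, b=True, i=False, l=False

Verification: With this assignment, all 40 clauses evaluate to true.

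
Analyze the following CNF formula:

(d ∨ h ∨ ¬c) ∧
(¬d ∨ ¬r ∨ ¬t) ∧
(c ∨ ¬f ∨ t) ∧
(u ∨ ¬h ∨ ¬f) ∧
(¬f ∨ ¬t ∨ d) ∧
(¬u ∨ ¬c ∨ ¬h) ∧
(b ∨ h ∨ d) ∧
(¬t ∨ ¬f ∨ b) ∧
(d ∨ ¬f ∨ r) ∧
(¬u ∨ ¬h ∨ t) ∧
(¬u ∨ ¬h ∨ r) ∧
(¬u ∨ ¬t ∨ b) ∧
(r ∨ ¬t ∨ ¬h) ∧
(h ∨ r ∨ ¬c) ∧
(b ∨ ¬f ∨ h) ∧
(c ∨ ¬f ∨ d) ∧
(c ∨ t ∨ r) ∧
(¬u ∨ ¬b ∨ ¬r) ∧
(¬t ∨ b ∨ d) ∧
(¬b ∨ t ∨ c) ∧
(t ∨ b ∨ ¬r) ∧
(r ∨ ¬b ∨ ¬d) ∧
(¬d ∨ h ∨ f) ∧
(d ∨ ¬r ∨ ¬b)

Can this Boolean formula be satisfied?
Yes

Yes, the formula is satisfiable.

One satisfying assignment is: d=False, u=False, c=True, t=False, r=False, f=False, b=False, h=True

Verification: With this assignment, all 24 clauses evaluate to true.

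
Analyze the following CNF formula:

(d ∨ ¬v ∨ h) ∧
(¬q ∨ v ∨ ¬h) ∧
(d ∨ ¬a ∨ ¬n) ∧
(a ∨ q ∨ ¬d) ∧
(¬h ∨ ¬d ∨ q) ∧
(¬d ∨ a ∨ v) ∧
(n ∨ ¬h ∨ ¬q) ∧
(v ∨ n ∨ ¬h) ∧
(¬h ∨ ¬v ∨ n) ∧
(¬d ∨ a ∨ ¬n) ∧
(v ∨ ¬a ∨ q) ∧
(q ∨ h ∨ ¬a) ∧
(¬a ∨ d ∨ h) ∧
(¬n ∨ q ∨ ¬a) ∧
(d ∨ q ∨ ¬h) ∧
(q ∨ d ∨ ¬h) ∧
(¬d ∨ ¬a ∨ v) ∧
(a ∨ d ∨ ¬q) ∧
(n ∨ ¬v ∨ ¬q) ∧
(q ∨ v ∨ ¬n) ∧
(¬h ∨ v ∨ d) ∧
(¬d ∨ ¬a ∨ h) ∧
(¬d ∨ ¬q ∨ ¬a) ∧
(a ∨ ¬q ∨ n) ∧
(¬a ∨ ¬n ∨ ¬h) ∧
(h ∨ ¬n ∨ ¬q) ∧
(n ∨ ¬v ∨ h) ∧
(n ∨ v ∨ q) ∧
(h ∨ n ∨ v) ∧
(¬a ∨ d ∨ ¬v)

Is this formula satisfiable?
No

No, the formula is not satisfiable.

No assignment of truth values to the variables can make all 30 clauses true simultaneously.

The formula is UNSAT (unsatisfiable).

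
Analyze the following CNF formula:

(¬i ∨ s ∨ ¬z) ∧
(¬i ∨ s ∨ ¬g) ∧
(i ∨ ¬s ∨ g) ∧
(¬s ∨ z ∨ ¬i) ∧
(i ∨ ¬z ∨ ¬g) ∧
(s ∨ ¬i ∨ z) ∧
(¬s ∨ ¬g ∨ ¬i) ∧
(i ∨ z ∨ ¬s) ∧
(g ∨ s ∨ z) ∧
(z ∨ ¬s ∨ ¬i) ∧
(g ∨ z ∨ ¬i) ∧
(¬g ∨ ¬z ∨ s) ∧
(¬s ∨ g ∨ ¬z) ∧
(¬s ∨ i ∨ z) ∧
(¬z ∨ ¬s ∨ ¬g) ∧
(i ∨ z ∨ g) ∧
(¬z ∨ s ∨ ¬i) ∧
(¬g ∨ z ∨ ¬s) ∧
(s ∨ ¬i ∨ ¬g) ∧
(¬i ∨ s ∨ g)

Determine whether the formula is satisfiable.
Yes

Yes, the formula is satisfiable.

One satisfying assignment is: g=False, z=True, i=False, s=False

Verification: With this assignment, all 20 clauses evaluate to true.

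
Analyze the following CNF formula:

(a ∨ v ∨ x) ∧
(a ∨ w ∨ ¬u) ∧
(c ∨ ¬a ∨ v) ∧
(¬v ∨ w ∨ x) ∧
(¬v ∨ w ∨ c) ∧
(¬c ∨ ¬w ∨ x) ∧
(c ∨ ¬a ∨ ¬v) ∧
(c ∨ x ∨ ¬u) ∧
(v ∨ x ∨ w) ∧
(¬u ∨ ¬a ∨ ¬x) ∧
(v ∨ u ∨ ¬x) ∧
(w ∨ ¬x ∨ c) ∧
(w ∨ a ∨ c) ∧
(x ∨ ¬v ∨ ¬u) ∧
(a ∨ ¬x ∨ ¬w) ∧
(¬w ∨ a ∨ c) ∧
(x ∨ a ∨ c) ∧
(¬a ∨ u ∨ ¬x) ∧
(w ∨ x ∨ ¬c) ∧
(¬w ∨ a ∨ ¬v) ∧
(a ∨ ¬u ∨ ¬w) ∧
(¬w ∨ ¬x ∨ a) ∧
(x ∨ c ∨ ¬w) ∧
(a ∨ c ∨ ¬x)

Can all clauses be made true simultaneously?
Yes

Yes, the formula is satisfiable.

One satisfying assignment is: w=False, a=False, x=True, v=True, c=True, u=False

Verification: With this assignment, all 24 clauses evaluate to true.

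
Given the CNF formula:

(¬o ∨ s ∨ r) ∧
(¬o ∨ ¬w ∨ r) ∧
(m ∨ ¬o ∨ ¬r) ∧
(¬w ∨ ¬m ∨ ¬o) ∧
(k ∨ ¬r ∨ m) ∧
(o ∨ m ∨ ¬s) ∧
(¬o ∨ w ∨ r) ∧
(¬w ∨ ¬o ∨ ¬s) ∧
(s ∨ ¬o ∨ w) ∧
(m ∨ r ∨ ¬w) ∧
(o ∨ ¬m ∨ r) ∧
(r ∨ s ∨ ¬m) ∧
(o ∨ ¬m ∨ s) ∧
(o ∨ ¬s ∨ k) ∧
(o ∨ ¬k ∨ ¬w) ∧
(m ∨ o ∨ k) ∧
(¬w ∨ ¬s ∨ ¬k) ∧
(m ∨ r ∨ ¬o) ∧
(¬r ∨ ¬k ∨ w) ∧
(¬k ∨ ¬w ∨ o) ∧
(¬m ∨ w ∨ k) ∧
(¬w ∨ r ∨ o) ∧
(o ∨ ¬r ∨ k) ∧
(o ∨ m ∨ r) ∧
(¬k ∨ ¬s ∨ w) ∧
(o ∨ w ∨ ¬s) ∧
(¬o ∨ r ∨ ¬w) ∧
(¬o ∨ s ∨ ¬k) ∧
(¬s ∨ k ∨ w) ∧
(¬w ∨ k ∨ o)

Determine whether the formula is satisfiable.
No

No, the formula is not satisfiable.

No assignment of truth values to the variables can make all 30 clauses true simultaneously.

The formula is UNSAT (unsatisfiable).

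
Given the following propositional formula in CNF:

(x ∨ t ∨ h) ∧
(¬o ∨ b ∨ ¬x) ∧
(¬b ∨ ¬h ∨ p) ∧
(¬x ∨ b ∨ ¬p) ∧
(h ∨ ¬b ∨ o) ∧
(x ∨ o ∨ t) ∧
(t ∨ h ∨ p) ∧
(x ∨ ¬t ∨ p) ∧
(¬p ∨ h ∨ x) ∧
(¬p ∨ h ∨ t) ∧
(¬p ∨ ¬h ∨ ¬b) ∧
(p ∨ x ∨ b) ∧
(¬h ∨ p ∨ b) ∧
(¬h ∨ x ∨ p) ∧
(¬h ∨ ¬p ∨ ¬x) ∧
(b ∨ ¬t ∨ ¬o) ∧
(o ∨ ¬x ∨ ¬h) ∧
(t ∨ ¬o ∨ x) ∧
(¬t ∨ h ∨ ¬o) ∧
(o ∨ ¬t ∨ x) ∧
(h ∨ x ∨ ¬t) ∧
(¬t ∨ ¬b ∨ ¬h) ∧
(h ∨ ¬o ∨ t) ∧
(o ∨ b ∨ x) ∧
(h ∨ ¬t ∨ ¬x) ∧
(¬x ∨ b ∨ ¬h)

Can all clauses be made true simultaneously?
No

No, the formula is not satisfiable.

No assignment of truth values to the variables can make all 26 clauses true simultaneously.

The formula is UNSAT (unsatisfiable).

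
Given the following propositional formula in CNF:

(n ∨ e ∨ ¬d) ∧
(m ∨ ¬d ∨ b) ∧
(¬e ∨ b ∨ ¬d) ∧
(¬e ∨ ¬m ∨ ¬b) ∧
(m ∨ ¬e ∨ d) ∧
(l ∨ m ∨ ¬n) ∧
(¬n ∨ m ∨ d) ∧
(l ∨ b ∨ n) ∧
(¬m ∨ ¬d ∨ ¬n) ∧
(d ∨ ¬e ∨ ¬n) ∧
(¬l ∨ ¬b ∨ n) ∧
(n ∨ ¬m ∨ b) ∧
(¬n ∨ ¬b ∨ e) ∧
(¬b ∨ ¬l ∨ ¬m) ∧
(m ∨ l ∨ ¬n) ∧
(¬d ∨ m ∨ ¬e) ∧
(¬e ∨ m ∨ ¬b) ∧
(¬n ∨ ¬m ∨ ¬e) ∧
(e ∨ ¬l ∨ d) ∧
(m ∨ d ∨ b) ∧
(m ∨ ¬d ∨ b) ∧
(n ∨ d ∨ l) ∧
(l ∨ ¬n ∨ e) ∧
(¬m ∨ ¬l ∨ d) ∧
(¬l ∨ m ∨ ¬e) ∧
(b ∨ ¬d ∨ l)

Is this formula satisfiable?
No

No, the formula is not satisfiable.

No assignment of truth values to the variables can make all 26 clauses true simultaneously.

The formula is UNSAT (unsatisfiable).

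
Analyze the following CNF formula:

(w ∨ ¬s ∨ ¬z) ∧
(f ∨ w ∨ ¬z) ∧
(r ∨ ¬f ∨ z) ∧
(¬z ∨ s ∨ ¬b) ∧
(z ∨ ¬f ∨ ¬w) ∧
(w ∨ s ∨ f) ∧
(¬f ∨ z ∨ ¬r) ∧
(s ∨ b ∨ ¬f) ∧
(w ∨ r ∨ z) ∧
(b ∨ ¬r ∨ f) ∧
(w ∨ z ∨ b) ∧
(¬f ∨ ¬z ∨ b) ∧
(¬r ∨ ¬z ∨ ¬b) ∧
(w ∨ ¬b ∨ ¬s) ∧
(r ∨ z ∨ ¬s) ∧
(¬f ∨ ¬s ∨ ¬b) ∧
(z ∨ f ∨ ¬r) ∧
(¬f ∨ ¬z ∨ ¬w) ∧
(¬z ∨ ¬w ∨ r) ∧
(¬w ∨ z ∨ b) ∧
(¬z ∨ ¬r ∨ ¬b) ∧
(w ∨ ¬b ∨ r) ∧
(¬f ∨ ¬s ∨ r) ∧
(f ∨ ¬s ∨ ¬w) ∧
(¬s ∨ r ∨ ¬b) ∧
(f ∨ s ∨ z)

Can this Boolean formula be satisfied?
No

No, the formula is not satisfiable.

No assignment of truth values to the variables can make all 26 clauses true simultaneously.

The formula is UNSAT (unsatisfiable).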